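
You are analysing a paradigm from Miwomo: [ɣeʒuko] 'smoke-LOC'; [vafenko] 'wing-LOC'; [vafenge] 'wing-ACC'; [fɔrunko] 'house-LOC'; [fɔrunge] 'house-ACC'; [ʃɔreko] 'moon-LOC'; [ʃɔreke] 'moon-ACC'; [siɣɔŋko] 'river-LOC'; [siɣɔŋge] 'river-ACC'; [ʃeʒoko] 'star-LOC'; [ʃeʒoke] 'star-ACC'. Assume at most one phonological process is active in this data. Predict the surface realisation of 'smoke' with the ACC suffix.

[ɣeʒuke]

The ACC morpheme has two allomorphs, [-ge] and [-ke].
By contrast the LOC suffix keeps its initial [k] throughout — that segment must be underlying.
So the underlying form is /-ge/, and voiced stops become voiceless after a vowel.
After 'smoke', which ends in a vowel, the suffix surfaces as [-ke], giving [ɣeʒuke].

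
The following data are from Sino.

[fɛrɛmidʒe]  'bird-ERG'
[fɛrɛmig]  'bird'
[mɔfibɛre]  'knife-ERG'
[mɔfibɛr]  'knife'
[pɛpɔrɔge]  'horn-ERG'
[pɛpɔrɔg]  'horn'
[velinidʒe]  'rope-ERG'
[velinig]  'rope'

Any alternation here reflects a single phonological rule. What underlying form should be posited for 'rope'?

/velinidʒ/

The root 'rope' surfaces as [velinidʒe] and [velinig], with a stem-final [dʒ] ~ [g] alternation.
Compare 'horn', with invariant [g] in [pɛpɔrɔge] and [pɛpɔrɔg]: an analysis with underlying /g/ and a rule producing [dʒ] before the ERG suffix would wrongly predict alternation here too.
Therefore /dʒ/ is basic and [g] is derived by depalatalization (palato-alveolar /dʒ/ becomes [g] when no front vowel follows).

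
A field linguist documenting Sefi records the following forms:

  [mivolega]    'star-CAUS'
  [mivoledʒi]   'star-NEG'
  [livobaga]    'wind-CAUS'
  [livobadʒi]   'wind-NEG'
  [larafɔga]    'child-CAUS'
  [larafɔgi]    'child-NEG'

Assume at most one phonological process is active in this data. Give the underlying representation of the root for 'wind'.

The stem for 'wind' ends in [g] in [livobaga] but [dʒ] in [livobadʒi].
If /g/ were underlying and a rule turned it into [dʒ] before the NEG suffix, 'child' would also alternate; but it has [g] in both [larafɔga] and [larafɔgi].
The underlying segment must be /dʒ/; palato-alveolar /dʒ/ becomes [g] when no front vowel follows, yielding [g] there.
Hence 'wind' is /livobadʒ/ underlyingly.

/livobadʒ/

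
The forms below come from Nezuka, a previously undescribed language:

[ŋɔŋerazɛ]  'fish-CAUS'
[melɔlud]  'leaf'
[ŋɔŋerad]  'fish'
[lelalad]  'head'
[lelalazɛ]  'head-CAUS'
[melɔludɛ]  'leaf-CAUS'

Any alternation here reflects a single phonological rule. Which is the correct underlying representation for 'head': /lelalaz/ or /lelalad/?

'head' shows [z] ~ [d] at the end of the stem ([lelalazɛ] vs [lelalad]).
The stem 'leaf' ([melɔludɛ], [melɔlud]) shows [d] unchanged in both environments, so [d] cannot be basic with [z] derived before the CAUS suffix.
Therefore /z/ is basic and [d] is derived by word-final hardening (voiced fricatives become stops word-finally).

/lelalaz/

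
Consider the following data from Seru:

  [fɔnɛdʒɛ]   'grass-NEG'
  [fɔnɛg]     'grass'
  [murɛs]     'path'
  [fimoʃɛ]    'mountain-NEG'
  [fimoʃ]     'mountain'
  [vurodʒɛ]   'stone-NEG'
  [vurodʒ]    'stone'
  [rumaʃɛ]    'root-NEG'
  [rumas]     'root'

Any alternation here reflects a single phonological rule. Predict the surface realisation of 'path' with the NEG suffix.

[murɛʃɛ]

The root 'root' surfaces as [rumaʃɛ] and [rumas], with a stem-final [ʃ] ~ [s] alternation.
Compare 'mountain', with invariant [ʃ] in [fimoʃɛ] and [fimoʃ]: an analysis with underlying /ʃ/ and a rule producing [s] in isolation would wrongly predict alternation here too.
The underlying segment must be /s/; /g/ and /s/ become palato-alveolar [dʒ] and [ʃ] before a front vowel, yielding [ʃ] there.
From [murɛs] the stem 'path' is /murɛs/; before a front vowel this yields [murɛʃɛ].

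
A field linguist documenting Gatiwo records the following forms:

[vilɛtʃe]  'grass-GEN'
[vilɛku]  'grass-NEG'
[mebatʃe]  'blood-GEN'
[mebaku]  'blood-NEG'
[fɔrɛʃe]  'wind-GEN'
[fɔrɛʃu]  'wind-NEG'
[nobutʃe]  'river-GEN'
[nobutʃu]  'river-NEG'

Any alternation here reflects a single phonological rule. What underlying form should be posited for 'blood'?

'blood' shows [tʃ] ~ [k] at the end of the stem ([mebatʃe] vs [mebaku]).
The stem 'river' ([nobutʃe], [nobutʃu]) shows [tʃ] unchanged in both environments, so [tʃ] cannot be basic with [k] derived before the NEG suffix.
So /k/ is underlying, and a rule of palatalization before a front vowel — /k/ becomes palato-alveolar [tʃ] before a front vowel — gives [tʃ].
The underlying form of 'blood' is therefore /mebak/.

/mebak/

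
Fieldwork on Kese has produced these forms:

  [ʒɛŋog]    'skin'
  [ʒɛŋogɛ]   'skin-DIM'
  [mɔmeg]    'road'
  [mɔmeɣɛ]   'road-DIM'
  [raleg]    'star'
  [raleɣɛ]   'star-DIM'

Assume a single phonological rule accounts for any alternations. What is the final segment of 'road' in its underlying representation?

/ɣ/

In [mɔmeg] and [mɔmeɣɛ] the final segment of 'road' alternates: [g] ~ [ɣ].
Compare 'skin', with invariant [g] in [ʒɛŋog] and [ʒɛŋogɛ]: an analysis with underlying /g/ and a rule producing [ɣ] before the DIM suffix would wrongly predict alternation here too.
So /ɣ/ is underlying, and a rule of word-final hardening — voiced fricatives become stops word-finally — gives [g].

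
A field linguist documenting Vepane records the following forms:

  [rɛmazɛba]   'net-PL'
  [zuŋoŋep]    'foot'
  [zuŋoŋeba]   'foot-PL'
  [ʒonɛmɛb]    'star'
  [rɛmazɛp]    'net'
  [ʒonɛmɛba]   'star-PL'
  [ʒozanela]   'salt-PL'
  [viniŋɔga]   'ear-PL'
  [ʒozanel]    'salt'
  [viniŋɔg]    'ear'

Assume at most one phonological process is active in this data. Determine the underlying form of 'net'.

'net' shows [b] ~ [p] at the end of the stem ([rɛmazɛba] vs [rɛmazɛp]).
Compare 'star', with invariant [b] in [ʒonɛmɛba] and [ʒonɛmɛb]: an analysis with underlying /b/ and a rule producing [p] in isolation would wrongly predict alternation here too.
So /p/ is underlying, and a rule of intervocalic voicing — voiceless stops become voiced between vowels — gives [b].
The underlying form of 'net' is therefore /rɛmazɛp/.

/rɛmazɛp/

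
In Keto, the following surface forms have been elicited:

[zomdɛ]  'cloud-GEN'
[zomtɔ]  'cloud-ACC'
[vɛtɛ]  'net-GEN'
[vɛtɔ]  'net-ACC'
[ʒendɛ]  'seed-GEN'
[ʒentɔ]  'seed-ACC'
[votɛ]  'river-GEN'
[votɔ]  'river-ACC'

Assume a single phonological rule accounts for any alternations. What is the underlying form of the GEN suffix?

The GEN suffix surfaces as [-dɛ] and [-tɛ], depending on the final segment of the stem.
By contrast the ACC suffix keeps its initial [t] throughout — that segment must be underlying.
So the underlying form is /-dɛ/, and voiced stops become voiceless after a vowel.

/-dɛ/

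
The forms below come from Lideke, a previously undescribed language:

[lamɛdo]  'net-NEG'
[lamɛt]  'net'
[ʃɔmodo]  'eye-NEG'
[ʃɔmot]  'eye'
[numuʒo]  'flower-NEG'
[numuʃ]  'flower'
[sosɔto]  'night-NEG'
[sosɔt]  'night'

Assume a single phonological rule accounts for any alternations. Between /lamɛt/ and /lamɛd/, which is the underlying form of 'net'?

In [lamɛdo] and [lamɛt] the final segment of 'net' alternates: [d] ~ [t].
Compare 'night', with invariant [t] in [sosɔto] and [sosɔt]: an analysis with underlying /t/ and a rule producing [d] before the NEG suffix would wrongly predict alternation here too.
So /d/ is underlying, and a rule of word-final obstruent devoicing — voiced obstruents become voiceless word-finally — gives [t].

/lamɛd/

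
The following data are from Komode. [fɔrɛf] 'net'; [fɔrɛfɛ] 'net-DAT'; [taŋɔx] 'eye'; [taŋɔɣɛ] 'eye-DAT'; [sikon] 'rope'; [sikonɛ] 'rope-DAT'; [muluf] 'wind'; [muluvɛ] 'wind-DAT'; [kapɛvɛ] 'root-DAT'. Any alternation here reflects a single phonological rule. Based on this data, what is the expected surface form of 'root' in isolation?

[kapɛf]

The root 'wind' surfaces as [muluf] and [muluvɛ], with a stem-final [f] ~ [v] alternation.
Compare 'net', with invariant [f] in [fɔrɛf] and [fɔrɛfɛ]: an analysis with underlying /f/ and a rule producing [v] before the DAT suffix would wrongly predict alternation here too.
The underlying segment must be /v/; voiced obstruents become voiceless word-finally, yielding [f] there.
The one attested form of 'root', [kapɛvɛ], shows underlying /kapɛv/. Applying the same rule word-finally gives [kapɛf].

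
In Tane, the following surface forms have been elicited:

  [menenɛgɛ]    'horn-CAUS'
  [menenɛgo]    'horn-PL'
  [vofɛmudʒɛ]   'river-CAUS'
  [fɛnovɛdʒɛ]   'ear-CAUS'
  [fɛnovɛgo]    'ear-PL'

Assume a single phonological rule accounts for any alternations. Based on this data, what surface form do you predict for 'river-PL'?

The stem for 'ear' ends in [dʒ] in [fɛnovɛdʒɛ] but [g] in [fɛnovɛgo].
The stem 'horn' ([menenɛgɛ], [menenɛgo]) shows [g] unchanged in both environments, so [g] cannot be basic with [dʒ] derived before the CAUS suffix.
The alternation reflects depalatalization: palato-alveolar /dʒ/ becomes [g] when no front vowel follows. /dʒ/ is underlying.
From [vofɛmudʒɛ] the stem 'river' is /vofɛmudʒ/; when no front vowel follows this yields [vofɛmugo].

[vofɛmugo]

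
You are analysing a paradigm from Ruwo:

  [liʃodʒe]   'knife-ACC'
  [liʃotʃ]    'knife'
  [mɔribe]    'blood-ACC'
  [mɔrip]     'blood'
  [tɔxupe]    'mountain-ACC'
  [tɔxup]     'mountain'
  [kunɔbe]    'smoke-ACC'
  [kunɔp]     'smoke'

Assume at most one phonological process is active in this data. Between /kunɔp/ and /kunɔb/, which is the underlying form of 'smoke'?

/kunɔb/

'smoke' shows [b] ~ [p] at the end of the stem ([kunɔbe] vs [kunɔp]).
The stem 'mountain' ([tɔxupe], [tɔxup]) shows [p] unchanged in both environments, so [p] cannot be basic with [b] derived before the ACC suffix.
Therefore /b/ is basic and [p] is derived by word-final obstruent devoicing (voiced obstruents become voiceless word-finally).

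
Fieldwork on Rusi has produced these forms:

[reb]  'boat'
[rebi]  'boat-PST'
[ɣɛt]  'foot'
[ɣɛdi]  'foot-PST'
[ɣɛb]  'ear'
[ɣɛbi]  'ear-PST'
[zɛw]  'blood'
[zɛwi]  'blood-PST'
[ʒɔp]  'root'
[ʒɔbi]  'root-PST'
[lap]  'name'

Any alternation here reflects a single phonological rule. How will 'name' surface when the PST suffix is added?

In [ʒɔp] and [ʒɔbi] the final segment of 'root' alternates: [p] ~ [b].
If /b/ were underlying and a rule turned it into [p] in isolation, 'boat' would also alternate; but it has [b] in both [reb] and [rebi].
The underlying segment must be /p/; voiceless stops become voiced between vowels, yielding [b] there.
From [lap] the stem 'name' is /lap/; between vowels this yields [labi].

[labi]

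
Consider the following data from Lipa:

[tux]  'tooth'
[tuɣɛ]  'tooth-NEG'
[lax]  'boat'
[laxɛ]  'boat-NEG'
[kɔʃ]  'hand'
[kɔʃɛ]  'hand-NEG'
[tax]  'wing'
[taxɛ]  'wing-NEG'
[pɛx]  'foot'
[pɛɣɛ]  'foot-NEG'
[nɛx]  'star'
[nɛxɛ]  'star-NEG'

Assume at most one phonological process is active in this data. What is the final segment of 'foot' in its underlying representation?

/ɣ/

The stem for 'foot' ends in [x] in [pɛx] but [ɣ] in [pɛɣɛ].
The stem 'star' ([nɛx], [nɛxɛ]) shows [x] unchanged in both environments, so [x] cannot be basic with [ɣ] derived before the NEG suffix.
Therefore /ɣ/ is basic and [x] is derived by word-final obstruent devoicing (voiced obstruents become voiceless word-finally).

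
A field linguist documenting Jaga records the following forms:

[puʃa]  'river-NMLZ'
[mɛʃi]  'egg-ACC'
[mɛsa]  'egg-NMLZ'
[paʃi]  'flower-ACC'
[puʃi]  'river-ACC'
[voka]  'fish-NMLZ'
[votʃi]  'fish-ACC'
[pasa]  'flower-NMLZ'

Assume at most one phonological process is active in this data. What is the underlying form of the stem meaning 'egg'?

The stem for 'egg' ends in [ʃ] in [mɛʃi] but [s] in [mɛsa].
The stem 'river' ([puʃi], [puʃa]) shows [ʃ] unchanged in both environments, so [ʃ] cannot be basic with [s] derived before the NMLZ suffix.
So /s/ is underlying, and a rule of palatalization before a front vowel — /k/ and /s/ become palato-alveolar [tʃ] and [ʃ] before a front vowel — gives [ʃ].

/mɛs/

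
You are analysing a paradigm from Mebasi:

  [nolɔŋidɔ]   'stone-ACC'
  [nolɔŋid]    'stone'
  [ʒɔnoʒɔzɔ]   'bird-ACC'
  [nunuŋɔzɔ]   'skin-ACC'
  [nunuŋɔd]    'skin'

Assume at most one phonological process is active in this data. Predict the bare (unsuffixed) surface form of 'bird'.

The root 'skin' surfaces as [nunuŋɔzɔ] and [nunuŋɔd], with a stem-final [z] ~ [d] alternation.
If /d/ were underlying and a rule turned it into [z] before the ACC suffix, 'stone' would also alternate; but it has [d] in both [nolɔŋidɔ] and [nolɔŋid].
The alternation reflects word-final hardening: voiced fricatives become stops word-finally. /z/ is underlying.
From [ʒɔnoʒɔzɔ] the stem 'bird' is /ʒɔnoʒɔz/; word-finally this yields [ʒɔnoʒɔd].

[ʒɔnoʒɔd]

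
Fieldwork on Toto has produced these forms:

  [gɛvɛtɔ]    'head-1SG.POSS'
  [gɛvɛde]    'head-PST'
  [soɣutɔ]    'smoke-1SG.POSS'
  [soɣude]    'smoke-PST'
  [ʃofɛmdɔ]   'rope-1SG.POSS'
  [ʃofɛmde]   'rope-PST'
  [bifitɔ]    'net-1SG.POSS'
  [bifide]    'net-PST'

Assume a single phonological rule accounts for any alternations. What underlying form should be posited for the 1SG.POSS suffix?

/-tɔ/

The 1SG.POSS morpheme has two allomorphs, [-dɔ] and [-tɔ].
The PST suffix, which begins with [d], is invariant after every stem; so [d] is not altered by any rule here.
The 1SG.POSS suffix is therefore /-tɔ/ underlyingly, with post-nasal voicing: voiceless stops become voiced after a nasal.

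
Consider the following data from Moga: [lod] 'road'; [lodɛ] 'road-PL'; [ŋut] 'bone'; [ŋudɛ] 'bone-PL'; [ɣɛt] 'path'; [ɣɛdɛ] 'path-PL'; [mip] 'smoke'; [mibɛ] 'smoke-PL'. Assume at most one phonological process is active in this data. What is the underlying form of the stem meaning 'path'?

/ɣɛt/

The stem for 'path' ends in [t] in [ɣɛt] but [d] in [ɣɛdɛ].
If /d/ were underlying and a rule turned it into [t] in isolation, 'road' would also alternate; but it has [d] in both [lod] and [lodɛ].
The alternation reflects intervocalic voicing: voiceless stops become voiced between vowels. /t/ is underlying.
Hence 'path' is /ɣɛt/ underlyingly.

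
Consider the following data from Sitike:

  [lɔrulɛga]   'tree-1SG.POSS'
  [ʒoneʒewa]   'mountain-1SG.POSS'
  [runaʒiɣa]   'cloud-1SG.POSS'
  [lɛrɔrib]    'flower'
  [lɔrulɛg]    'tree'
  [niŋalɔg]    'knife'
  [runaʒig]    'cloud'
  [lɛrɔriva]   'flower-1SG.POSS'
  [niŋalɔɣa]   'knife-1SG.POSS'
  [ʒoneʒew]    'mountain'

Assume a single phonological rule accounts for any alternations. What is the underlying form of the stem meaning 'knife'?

The stem for 'knife' ends in [g] in [niŋalɔg] but [ɣ] in [niŋalɔɣa].
But 'tree' keeps [g] in both environments ([lɔrulɛg], [lɔrulɛga]), so there is no rule changing /g/ to [ɣ] before the 1SG.POSS suffix.
So /ɣ/ is underlying, and a rule of word-final hardening — voiced fricatives become stops word-finally — gives [g].
So 'knife' = /niŋalɔɣ/.

/niŋalɔɣ/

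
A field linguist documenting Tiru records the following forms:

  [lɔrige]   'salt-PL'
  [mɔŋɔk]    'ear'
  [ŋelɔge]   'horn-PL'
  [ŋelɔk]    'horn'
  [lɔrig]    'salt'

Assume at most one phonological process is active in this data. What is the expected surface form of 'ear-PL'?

[mɔŋɔge]

'horn' shows [k] ~ [g] at the end of the stem ([ŋelɔk] vs [ŋelɔge]).
If /g/ were underlying and a rule turned it into [k] in isolation, 'salt' would also alternate; but it has [g] in both [lɔrig] and [lɔrige].
The underlying segment must be /k/; voiceless stops become voiced between vowels, yielding [g] there.
From [mɔŋɔk] the stem 'ear' is /mɔŋɔk/; between vowels this yields [mɔŋɔge].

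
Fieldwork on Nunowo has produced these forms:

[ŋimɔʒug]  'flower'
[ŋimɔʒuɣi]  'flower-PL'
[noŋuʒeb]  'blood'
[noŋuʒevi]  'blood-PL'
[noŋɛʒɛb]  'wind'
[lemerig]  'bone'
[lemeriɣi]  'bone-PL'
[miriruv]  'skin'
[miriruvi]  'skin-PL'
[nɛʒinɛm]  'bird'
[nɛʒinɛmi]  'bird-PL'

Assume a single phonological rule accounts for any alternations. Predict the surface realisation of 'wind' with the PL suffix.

[noŋɛʒɛvi]

'blood' shows [b] ~ [v] at the end of the stem ([noŋuʒeb] vs [noŋuʒevi]).
If /v/ were underlying and a rule turned it into [b] in isolation, 'skin' would also alternate; but it has [v] in both [miriruv] and [miriruvi].
So /b/ is underlying, and a rule of intervocalic spirantization — voiced stops become fricatives between vowels — gives [v].
From [noŋɛʒɛb] the stem 'wind' is /noŋɛʒɛb/; between vowels this yields [noŋɛʒɛvi].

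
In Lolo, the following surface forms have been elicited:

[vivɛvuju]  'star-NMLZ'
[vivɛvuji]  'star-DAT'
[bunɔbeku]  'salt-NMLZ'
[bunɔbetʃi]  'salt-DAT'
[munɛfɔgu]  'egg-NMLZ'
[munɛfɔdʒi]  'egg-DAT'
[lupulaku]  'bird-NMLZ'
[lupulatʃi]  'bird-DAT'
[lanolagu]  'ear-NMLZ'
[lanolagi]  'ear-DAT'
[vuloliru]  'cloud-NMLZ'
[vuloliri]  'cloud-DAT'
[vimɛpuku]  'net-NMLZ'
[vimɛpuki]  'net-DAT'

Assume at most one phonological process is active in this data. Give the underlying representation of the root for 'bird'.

/lupulatʃ/

The root 'bird' surfaces as [lupulaku] and [lupulatʃi], with a stem-final [k] ~ [tʃ] alternation.
Compare 'net', with invariant [k] in [vimɛpuku] and [vimɛpuki]: an analysis with underlying /k/ and a rule producing [tʃ] before the DAT suffix would wrongly predict alternation here too.
The underlying segment must be /tʃ/; palato-alveolar /tʃ/ and /dʒ/ become [k] and [g] when no front vowel follows, yielding [k] there.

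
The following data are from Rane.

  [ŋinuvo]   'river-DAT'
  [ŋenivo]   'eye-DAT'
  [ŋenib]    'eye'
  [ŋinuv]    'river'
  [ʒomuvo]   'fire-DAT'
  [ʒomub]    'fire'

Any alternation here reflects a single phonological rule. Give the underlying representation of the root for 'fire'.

/ʒomub/

The stem for 'fire' ends in [b] in [ʒomub] but [v] in [ʒomuvo].
The stem 'river' ([ŋinuv], [ŋinuvo]) shows [v] unchanged in both environments, so [v] cannot be basic with [b] derived in isolation.
The alternation reflects intervocalic spirantization: voiced stops become fricatives between vowels. /b/ is underlying.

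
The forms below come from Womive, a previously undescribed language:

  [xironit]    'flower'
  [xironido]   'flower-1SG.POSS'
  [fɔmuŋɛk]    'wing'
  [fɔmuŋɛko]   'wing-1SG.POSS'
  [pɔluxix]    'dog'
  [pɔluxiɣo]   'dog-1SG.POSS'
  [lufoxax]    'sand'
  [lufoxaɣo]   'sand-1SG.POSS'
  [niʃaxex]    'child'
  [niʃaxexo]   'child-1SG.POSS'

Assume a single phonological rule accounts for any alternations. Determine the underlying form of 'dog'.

In [pɔluxix] and [pɔluxiɣo] the final segment of 'dog' alternates: [x] ~ [ɣ].
But 'child' keeps [x] in both environments ([niʃaxex], [niʃaxexo]), so there is no rule changing /x/ to [ɣ] before the 1SG.POSS suffix.
The underlying segment must be /ɣ/; voiced obstruents become voiceless word-finally, yielding [x] there.

/pɔluxiɣ/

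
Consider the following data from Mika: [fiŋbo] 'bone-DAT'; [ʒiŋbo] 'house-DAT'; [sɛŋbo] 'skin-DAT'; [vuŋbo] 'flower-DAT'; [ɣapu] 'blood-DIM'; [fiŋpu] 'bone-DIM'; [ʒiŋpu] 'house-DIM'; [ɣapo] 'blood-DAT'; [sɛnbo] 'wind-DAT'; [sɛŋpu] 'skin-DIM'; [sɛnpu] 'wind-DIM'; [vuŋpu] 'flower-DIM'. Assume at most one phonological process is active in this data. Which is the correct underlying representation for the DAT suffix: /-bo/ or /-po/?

/-bo/

The DAT suffix surfaces as [-bo] and [-po], depending on the final segment of the stem.
By contrast the DIM suffix keeps its initial [p] throughout — that segment must be underlying.
The DAT suffix is therefore /-bo/ underlyingly, with post-vocalic devoicing: voiced stops become voiceless after a vowel.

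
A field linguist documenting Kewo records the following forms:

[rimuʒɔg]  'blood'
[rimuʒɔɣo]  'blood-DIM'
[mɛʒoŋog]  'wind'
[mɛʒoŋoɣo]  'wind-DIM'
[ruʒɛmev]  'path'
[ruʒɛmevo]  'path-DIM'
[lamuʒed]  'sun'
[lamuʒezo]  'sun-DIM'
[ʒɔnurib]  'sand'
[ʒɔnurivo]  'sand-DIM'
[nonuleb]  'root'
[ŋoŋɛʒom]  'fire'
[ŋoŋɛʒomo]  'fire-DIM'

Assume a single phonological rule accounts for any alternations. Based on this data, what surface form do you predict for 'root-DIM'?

[nonulevo]

'sand' shows [b] ~ [v] at the end of the stem ([ʒɔnurib] vs [ʒɔnurivo]).
The stem 'path' ([ruʒɛmev], [ruʒɛmevo]) shows [v] unchanged in both environments, so [v] cannot be basic with [b] derived in isolation.
Therefore /b/ is basic and [v] is derived by intervocalic spirantization (voiced stops become fricatives between vowels).
From [nonuleb] the stem 'root' is /nonuleb/; between vowels this yields [nonulevo].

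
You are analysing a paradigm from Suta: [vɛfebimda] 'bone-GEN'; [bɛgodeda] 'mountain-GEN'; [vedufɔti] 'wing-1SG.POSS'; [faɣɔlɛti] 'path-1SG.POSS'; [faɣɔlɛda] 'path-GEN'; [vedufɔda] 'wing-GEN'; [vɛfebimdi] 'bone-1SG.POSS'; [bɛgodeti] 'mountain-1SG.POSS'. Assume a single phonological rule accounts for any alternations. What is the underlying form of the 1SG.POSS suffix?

The 1SG.POSS morpheme has two allomorphs, [-di] and [-ti].
By contrast the GEN suffix keeps its initial [d] throughout — that segment must be underlying.
The 1SG.POSS suffix is therefore /-ti/ underlyingly, with post-nasal voicing: voiceless stops become voiced after a nasal.

/-ti/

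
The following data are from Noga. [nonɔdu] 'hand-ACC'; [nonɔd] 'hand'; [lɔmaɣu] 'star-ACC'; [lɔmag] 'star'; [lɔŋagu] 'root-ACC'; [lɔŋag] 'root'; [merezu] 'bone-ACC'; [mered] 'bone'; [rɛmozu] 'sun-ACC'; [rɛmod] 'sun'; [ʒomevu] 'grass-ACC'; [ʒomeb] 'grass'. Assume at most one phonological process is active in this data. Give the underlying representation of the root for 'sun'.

/rɛmoz/

The stem for 'sun' ends in [z] in [rɛmozu] but [d] in [rɛmod].
Compare 'hand', with invariant [d] in [nonɔdu] and [nonɔd]: an analysis with underlying /d/ and a rule producing [z] before the ACC suffix would wrongly predict alternation here too.
The alternation reflects word-final hardening: voiced fricatives become stops word-finally. /z/ is underlying.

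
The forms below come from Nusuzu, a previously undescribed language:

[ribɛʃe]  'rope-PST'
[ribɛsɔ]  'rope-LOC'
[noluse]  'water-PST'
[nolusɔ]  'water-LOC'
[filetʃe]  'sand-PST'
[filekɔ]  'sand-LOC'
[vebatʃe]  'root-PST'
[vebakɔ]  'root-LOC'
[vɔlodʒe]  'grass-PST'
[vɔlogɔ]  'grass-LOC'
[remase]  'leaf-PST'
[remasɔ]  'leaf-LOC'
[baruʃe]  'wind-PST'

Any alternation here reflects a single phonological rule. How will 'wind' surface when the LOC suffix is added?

[barusɔ]

'rope' shows [ʃ] ~ [s] at the end of the stem ([ribɛʃe] vs [ribɛsɔ]).
If /s/ were underlying and a rule turned it into [ʃ] before the PST suffix, 'leaf' would also alternate; but it has [s] in both [remase] and [remasɔ].
So /ʃ/ is underlying, and a rule of depalatalization — palato-alveolar /tʃ/, /dʒ/ and /ʃ/ become [k], [g] and [s] when no front vowel follows — gives [s].
The one attested form of 'wind', [baruʃe], shows underlying /baruʃ/. Applying the same rule when no front vowel follows gives [barusɔ].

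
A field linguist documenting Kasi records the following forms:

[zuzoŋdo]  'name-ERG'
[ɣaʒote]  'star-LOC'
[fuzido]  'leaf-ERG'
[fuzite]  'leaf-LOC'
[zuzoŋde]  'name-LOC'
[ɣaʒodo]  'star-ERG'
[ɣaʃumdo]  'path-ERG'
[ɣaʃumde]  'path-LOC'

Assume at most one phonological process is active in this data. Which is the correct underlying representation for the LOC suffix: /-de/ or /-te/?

/-te/

The LOC suffix surfaces as [-de] and [-te], depending on the final segment of the stem.
By contrast the ERG suffix keeps its initial [d] throughout — that segment must be underlying.
The LOC suffix is therefore /-te/ underlyingly, with post-nasal voicing: voiceless stops become voiced after a nasal.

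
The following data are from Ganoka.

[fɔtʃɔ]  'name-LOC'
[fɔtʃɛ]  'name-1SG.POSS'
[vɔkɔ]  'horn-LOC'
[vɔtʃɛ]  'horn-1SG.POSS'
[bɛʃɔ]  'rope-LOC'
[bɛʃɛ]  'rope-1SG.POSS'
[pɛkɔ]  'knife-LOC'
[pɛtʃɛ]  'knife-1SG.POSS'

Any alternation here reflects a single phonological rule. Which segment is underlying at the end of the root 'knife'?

/k/

In [pɛkɔ] and [pɛtʃɛ] the final segment of 'knife' alternates: [k] ~ [tʃ].
The stem 'name' ([fɔtʃɔ], [fɔtʃɛ]) shows [tʃ] unchanged in both environments, so [tʃ] cannot be basic with [k] derived before the LOC suffix.
So /k/ is underlying, and a rule of palatalization before a front vowel — /k/ becomes palato-alveolar [tʃ] before a front vowel — gives [tʃ].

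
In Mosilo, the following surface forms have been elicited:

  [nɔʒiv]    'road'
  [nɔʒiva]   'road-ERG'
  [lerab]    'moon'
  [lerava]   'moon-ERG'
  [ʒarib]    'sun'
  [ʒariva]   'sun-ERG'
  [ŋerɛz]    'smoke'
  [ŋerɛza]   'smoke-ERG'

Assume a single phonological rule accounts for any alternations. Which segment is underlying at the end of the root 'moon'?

'moon' shows [b] ~ [v] at the end of the stem ([lerab] vs [lerava]).
But 'road' keeps [v] in both environments ([nɔʒiv], [nɔʒiva]), so there is no rule changing /v/ to [b] in isolation.
So /b/ is underlying, and a rule of intervocalic spirantization — voiced stops become fricatives between vowels — gives [v].

/b/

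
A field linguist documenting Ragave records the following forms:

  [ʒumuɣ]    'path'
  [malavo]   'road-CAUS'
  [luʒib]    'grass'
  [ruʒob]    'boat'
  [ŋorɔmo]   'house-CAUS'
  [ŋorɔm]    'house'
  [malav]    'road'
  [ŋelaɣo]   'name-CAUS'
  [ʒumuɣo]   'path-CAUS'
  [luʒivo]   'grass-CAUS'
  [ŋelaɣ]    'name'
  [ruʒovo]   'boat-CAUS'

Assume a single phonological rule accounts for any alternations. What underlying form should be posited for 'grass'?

/luʒib/

'grass' shows [b] ~ [v] at the end of the stem ([luʒib] vs [luʒivo]).
The stem 'road' ([malav], [malavo]) shows [v] unchanged in both environments, so [v] cannot be basic with [b] derived in isolation.
The underlying segment must be /b/; voiced stops become fricatives between vowels, yielding [v] there.
Hence 'grass' is /luʒib/ underlyingly.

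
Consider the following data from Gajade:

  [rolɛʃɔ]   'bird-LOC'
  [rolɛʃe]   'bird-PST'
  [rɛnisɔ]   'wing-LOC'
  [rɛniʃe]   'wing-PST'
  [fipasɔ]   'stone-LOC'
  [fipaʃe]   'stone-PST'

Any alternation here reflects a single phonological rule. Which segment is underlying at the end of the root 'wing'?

The root 'wing' surfaces as [rɛnisɔ] and [rɛniʃe], with a stem-final [s] ~ [ʃ] alternation.
The stem 'bird' ([rolɛʃɔ], [rolɛʃe]) shows [ʃ] unchanged in both environments, so [ʃ] cannot be basic with [s] derived before the LOC suffix.
Therefore /s/ is basic and [ʃ] is derived by palatalization before a front vowel (/s/ becomes palato-alveolar [ʃ] before a front vowel).

/s/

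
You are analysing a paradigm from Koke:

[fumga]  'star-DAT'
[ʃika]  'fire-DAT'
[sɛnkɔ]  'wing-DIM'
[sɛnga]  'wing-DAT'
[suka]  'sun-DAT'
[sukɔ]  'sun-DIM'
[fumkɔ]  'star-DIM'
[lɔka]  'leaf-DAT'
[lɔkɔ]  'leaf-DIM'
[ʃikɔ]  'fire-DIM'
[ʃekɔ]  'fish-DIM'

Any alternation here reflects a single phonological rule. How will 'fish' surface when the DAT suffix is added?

[ʃeka]

The DAT morpheme has two allomorphs, [-ga] and [-ka].
By contrast the DIM suffix keeps its initial [k] throughout — that segment must be underlying.
So the underlying form is /-ga/, and voiced stops become voiceless after a vowel.
After 'fish', which ends in a vowel, the suffix surfaces as [-ka], giving [ʃeka].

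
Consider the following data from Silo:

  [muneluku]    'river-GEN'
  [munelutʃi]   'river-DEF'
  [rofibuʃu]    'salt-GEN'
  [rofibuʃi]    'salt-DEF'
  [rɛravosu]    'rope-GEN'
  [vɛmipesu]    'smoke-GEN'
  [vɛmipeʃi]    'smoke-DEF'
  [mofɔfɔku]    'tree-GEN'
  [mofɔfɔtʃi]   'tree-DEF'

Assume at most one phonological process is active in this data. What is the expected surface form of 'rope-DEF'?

[rɛravoʃi]

In [vɛmipesu] and [vɛmipeʃi] the final segment of 'smoke' alternates: [s] ~ [ʃ].
Compare 'salt', with invariant [ʃ] in [rofibuʃu] and [rofibuʃi]: an analysis with underlying /ʃ/ and a rule producing [s] before the GEN suffix would wrongly predict alternation here too.
The underlying segment must be /s/; /k/ and /s/ become palato-alveolar [tʃ] and [ʃ] before a front vowel, yielding [ʃ] there.
From [rɛravosu] the stem 'rope' is /rɛravos/; before a front vowel this yields [rɛravoʃi].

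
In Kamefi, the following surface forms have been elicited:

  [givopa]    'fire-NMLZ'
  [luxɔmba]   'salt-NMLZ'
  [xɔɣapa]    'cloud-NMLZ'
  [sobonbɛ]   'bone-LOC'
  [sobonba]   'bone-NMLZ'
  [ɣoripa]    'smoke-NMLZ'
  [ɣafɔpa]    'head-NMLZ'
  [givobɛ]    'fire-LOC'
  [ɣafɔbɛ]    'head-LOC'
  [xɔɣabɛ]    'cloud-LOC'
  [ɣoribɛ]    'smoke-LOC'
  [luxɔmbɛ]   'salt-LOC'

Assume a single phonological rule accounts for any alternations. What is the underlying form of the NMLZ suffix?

The NMLZ morpheme has two allomorphs, [-ba] and [-pa].
By contrast the LOC suffix keeps its initial [b] throughout — that segment must be underlying.
So the underlying form is /-pa/, and voiceless stops become voiced after a nasal.

/-pa/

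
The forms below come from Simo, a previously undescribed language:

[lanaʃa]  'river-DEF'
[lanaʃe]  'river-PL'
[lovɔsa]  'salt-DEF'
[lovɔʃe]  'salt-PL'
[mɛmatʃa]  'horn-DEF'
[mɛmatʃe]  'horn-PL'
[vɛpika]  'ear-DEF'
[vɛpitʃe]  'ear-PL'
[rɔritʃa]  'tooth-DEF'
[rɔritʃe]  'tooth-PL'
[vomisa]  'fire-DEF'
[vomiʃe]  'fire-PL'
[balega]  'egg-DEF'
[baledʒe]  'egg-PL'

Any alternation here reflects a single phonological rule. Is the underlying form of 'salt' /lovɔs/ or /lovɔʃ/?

In [lovɔsa] and [lovɔʃe] the final segment of 'salt' alternates: [s] ~ [ʃ].
The stem 'river' ([lanaʃa], [lanaʃe]) shows [ʃ] unchanged in both environments, so [ʃ] cannot be basic with [s] derived before the DEF suffix.
The alternation reflects palatalization before a front vowel: /k/, /g/ and /s/ become palato-alveolar [tʃ], [dʒ] and [ʃ] before a front vowel. /s/ is underlying.

/lovɔs/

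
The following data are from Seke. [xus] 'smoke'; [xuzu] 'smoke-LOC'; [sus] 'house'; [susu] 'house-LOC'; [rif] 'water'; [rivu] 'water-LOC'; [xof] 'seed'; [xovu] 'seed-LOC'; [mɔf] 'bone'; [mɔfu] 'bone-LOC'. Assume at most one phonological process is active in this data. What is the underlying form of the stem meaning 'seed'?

In [xof] and [xovu] the final segment of 'seed' alternates: [f] ~ [v].
But 'bone' keeps [f] in both environments ([mɔf], [mɔfu]), so there is no rule changing /f/ to [v] before the LOC suffix.
Therefore /v/ is basic and [f] is derived by word-final obstruent devoicing (voiced obstruents become voiceless word-finally).
So 'seed' = /xov/.

/xov/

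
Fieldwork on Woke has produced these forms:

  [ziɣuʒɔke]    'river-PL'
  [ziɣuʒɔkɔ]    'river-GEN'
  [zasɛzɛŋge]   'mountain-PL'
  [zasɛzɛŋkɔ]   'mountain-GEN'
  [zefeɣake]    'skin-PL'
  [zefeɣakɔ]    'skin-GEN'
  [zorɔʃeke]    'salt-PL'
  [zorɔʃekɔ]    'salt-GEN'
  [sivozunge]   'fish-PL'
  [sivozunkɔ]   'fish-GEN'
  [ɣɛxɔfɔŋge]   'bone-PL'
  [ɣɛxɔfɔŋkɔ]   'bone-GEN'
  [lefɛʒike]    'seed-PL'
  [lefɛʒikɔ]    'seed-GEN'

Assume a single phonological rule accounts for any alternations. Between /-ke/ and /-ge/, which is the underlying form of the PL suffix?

/-ge/

The PL morpheme has two allomorphs, [-ge] and [-ke].
The GEN suffix, which begins with [k], is invariant after every stem; so [k] is not altered by any rule here.
The PL suffix is therefore /-ge/ underlyingly, with post-vocalic devoicing: voiced stops become voiceless after a vowel.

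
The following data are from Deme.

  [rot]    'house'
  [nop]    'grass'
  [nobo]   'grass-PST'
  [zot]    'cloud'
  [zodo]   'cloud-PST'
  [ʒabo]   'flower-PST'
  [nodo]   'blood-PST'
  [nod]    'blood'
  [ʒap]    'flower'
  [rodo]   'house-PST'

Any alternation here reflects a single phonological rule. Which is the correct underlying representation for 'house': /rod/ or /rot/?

The root 'house' surfaces as [rodo] and [rot], with a stem-final [d] ~ [t] alternation.
If /d/ were underlying and a rule turned it into [t] in isolation, 'blood' would also alternate; but it has [d] in both [nodo] and [nod].
The underlying segment must be /t/; voiceless stops become voiced between vowels, yielding [d] there.

/rot/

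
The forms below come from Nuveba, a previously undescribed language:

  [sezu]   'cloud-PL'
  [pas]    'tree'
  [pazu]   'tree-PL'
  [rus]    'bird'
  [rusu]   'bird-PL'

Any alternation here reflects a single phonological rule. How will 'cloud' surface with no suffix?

In [pas] and [pazu] the final segment of 'tree' alternates: [s] ~ [z].
But 'bird' keeps [s] in both environments ([rus], [rusu]), so there is no rule changing /s/ to [z] before the PL suffix.
So /z/ is underlying, and a rule of word-final obstruent devoicing — voiced obstruents become voiceless word-finally — gives [s].
The one attested form of 'cloud', [sezu], shows underlying /sez/. Applying the same rule word-finally gives [ses].

[ses]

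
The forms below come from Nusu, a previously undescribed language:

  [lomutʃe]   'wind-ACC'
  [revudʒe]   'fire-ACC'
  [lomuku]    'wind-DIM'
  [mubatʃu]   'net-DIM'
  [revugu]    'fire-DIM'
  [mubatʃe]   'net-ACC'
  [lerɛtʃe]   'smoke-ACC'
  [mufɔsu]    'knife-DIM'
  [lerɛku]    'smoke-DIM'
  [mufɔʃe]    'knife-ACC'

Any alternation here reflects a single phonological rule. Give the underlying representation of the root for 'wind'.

/lomuk/

The root 'wind' surfaces as [lomuku] and [lomutʃe], with a stem-final [k] ~ [tʃ] alternation.
The stem 'net' ([mubatʃu], [mubatʃe]) shows [tʃ] unchanged in both environments, so [tʃ] cannot be basic with [k] derived before the DIM suffix.
The underlying segment must be /k/; /k/, /g/ and /s/ become palato-alveolar [tʃ], [dʒ] and [ʃ] before a front vowel, yielding [tʃ] there.
So 'wind' = /lomuk/.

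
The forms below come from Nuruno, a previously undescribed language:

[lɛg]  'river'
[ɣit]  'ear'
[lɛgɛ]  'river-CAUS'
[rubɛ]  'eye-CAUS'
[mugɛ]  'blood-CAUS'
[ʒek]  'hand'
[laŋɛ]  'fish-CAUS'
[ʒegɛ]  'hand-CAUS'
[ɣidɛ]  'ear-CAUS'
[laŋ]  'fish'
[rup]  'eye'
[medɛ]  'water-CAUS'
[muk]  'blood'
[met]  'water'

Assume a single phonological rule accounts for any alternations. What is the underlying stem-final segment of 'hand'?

In [ʒegɛ] and [ʒek] the final segment of 'hand' alternates: [g] ~ [k].
Compare 'river', with invariant [g] in [lɛgɛ] and [lɛg]: an analysis with underlying /g/ and a rule producing [k] in isolation would wrongly predict alternation here too.
Therefore /k/ is basic and [g] is derived by intervocalic voicing (voiceless stops become voiced between vowels).

/k/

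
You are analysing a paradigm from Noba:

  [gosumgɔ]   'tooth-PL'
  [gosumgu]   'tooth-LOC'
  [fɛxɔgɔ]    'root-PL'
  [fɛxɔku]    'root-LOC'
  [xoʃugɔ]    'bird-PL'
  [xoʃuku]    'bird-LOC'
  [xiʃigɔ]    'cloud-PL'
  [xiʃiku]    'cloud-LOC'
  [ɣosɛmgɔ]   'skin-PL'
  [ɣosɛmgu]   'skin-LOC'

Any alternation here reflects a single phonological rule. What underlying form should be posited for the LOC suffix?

/-ku/

The LOC suffix surfaces as [-gu] and [-ku], depending on the final segment of the stem.
The PL suffix, which begins with [g], is invariant after every stem; so [g] is not altered by any rule here.
So the underlying form is /-ku/, and voiceless stops become voiced after a nasal.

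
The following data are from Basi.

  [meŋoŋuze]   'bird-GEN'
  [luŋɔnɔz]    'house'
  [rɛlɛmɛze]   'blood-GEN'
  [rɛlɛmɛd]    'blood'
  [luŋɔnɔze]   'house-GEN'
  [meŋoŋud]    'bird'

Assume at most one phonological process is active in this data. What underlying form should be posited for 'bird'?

/meŋoŋud/

'bird' shows [d] ~ [z] at the end of the stem ([meŋoŋud] vs [meŋoŋuze]).
The stem 'house' ([luŋɔnɔz], [luŋɔnɔze]) shows [z] unchanged in both environments, so [z] cannot be basic with [d] derived in isolation.
So /d/ is underlying, and a rule of intervocalic spirantization — voiced stops become fricatives between vowels — gives [z].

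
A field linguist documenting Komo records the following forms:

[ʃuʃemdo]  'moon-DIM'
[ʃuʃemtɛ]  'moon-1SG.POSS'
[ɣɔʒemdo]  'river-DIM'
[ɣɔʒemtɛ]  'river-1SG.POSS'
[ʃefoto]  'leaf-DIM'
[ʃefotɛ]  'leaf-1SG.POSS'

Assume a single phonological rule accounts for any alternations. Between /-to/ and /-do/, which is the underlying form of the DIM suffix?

/-do/

The DIM suffix surfaces as [-do] and [-to], depending on the final segment of the stem.
The 1SG.POSS suffix, which begins with [t], is invariant after every stem; so [t] is not altered by any rule here.
So the underlying form is /-do/, and voiced stops become voiceless after a vowel.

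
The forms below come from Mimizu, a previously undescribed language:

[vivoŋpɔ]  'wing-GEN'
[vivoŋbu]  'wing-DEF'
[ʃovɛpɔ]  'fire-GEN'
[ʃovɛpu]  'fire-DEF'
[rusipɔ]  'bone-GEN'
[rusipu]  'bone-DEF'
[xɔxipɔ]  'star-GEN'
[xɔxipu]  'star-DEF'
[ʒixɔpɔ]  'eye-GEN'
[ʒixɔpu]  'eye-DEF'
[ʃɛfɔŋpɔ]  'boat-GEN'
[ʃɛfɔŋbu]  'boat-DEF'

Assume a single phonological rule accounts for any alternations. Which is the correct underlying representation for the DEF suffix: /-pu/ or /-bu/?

/-bu/

The DEF suffix surfaces as [-bu] and [-pu], depending on the final segment of the stem.
The GEN suffix, which begins with [p], is invariant after every stem; so [p] is not altered by any rule here.
The DEF suffix is therefore /-bu/ underlyingly, with post-vocalic devoicing: voiced stops become voiceless after a vowel.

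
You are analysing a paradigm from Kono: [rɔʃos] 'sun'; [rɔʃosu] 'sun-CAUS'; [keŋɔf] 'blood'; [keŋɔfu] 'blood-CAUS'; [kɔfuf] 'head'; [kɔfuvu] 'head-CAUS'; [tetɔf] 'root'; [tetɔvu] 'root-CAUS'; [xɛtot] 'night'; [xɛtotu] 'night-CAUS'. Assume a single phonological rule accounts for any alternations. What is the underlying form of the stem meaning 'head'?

/kɔfuv/

The stem for 'head' ends in [f] in [kɔfuf] but [v] in [kɔfuvu].
If /f/ were underlying and a rule turned it into [v] before the CAUS suffix, 'blood' would also alternate; but it has [f] in both [keŋɔf] and [keŋɔfu].
The alternation reflects word-final obstruent devoicing: voiced obstruents become voiceless word-finally. /v/ is underlying.
Hence 'head' is /kɔfuv/ underlyingly.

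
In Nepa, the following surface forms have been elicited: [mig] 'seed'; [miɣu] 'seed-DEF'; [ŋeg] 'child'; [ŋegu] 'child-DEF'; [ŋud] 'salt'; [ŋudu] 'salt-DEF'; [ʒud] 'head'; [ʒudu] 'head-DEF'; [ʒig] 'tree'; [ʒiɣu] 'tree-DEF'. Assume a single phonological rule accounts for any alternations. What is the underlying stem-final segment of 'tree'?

/ɣ/

The root 'tree' surfaces as [ʒig] and [ʒiɣu], with a stem-final [g] ~ [ɣ] alternation.
But 'child' keeps [g] in both environments ([ŋeg], [ŋegu]), so there is no rule changing /g/ to [ɣ] before the DEF suffix.
The alternation reflects word-final hardening: voiced fricatives become stops word-finally. /ɣ/ is underlying.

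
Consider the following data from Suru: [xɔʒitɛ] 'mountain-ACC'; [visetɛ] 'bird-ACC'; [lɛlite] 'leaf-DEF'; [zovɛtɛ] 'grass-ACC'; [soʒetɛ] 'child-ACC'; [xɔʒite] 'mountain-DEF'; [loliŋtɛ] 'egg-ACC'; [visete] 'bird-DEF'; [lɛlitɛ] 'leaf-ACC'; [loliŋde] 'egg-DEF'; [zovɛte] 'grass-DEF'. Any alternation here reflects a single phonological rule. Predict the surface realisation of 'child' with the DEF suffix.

[soʒete]

The DEF suffix surfaces as [-de] and [-te], depending on the final segment of the stem.
The ACC suffix, which begins with [t], is invariant after every stem; so [t] is not altered by any rule here.
The DEF suffix is therefore /-de/ underlyingly, with post-vocalic devoicing: voiced stops become voiceless after a vowel.
After 'child', which ends in a vowel, the suffix surfaces as [-te], giving [soʒete].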